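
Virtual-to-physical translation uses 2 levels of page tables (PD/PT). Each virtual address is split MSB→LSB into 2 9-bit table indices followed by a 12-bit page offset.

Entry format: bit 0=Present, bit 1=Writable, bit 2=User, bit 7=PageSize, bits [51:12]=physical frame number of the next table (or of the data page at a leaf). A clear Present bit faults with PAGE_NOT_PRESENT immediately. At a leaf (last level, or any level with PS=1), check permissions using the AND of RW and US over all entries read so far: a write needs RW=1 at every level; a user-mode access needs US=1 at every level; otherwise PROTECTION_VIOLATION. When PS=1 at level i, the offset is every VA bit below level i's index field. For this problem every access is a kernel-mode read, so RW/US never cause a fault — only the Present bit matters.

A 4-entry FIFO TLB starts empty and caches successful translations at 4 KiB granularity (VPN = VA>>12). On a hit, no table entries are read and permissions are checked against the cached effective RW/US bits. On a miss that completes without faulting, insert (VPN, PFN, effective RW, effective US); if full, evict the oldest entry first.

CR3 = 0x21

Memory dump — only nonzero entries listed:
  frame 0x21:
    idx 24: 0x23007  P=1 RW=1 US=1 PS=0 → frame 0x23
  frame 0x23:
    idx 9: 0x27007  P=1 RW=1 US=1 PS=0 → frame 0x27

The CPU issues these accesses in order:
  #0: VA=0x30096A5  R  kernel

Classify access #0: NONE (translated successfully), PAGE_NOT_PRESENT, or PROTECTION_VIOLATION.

Per-access translation:
#0 VA=0x30096A5 (r,kernel):
  L0: frame=0x21 idx=24 entry=0x23007 [P=1 RW=1 US=1 PS=0]
  L1: frame=0x23 idx=9 entry=0x27007 [P=1 RW=1 US=1 PS=0]
  → PA=0x276A5  (2 entries read)

Access #0 fault: NONE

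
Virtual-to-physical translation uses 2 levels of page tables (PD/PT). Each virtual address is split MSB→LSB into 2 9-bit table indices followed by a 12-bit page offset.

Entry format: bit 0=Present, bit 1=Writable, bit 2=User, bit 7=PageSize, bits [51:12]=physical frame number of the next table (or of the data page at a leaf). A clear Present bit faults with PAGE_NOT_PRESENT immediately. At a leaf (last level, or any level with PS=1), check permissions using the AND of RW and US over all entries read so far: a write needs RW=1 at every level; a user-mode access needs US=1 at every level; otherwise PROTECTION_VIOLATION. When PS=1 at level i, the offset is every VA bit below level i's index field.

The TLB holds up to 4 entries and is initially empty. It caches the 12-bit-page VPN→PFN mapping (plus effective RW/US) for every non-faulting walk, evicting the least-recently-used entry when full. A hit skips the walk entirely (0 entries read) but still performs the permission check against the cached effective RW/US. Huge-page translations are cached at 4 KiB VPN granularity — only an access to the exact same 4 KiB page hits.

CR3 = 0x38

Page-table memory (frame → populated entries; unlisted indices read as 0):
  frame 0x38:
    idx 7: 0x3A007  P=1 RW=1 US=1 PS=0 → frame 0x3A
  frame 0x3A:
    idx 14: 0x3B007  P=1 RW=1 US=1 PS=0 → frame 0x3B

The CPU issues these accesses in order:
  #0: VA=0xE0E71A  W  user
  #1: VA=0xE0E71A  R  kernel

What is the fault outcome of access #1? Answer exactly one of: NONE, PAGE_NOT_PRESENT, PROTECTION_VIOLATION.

Per-access translation:
#0 VA=0xE0E71A (w,user):
  L0: frame=0x38 idx=7 entry=0x3A007 [P=1 RW=1 US=1 PS=0]
  L1: frame=0x3A idx=14 entry=0x3B007 [P=1 RW=1 US=1 PS=0]
  ⇒ phys 0x3B71A  [2 reads]
#1 VA=0xE0E71A (r,kernel):
  TLB hit vpn=0xE0E → PA=0x3B71A

Access #1 fault: NONE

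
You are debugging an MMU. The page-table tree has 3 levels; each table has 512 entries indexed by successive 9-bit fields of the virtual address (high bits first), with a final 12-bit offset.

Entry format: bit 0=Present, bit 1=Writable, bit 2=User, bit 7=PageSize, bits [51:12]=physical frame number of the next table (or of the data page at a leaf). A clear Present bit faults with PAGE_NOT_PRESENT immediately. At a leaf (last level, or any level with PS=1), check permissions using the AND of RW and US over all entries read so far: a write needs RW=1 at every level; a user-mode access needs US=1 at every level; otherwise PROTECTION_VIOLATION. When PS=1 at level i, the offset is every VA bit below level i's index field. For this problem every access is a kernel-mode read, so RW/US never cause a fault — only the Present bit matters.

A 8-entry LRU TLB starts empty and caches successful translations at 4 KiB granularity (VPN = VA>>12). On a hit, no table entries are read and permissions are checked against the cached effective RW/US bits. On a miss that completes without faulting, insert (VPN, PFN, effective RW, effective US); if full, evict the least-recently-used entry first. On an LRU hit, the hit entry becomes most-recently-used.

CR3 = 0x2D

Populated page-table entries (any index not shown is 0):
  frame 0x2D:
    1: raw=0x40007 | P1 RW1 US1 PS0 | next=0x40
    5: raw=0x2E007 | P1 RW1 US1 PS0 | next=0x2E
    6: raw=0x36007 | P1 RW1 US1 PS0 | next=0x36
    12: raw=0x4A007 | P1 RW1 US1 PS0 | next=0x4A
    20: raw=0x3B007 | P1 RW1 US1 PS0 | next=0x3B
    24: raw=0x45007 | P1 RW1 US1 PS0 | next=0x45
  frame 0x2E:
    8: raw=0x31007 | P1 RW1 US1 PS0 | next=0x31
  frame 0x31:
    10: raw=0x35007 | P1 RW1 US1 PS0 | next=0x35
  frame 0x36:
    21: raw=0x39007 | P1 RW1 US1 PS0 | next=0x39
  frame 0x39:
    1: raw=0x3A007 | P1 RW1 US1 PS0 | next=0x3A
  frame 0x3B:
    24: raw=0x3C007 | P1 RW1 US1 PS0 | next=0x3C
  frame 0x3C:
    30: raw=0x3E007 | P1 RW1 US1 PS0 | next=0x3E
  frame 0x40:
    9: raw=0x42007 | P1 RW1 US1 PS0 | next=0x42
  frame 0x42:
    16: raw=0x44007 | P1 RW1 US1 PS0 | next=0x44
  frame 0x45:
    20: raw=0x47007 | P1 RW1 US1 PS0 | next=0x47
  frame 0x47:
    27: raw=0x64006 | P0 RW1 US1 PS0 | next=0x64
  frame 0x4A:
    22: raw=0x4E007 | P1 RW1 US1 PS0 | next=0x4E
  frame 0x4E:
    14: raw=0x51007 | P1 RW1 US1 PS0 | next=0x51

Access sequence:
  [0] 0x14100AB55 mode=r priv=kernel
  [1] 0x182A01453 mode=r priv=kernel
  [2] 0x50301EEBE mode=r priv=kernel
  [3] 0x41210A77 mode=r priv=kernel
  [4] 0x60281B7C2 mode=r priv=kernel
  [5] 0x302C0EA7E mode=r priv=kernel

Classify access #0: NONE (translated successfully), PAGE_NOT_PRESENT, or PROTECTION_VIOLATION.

Trace:
#0 VA=0x14100AB55 (r,kernel):
  L0 @0x2D[5] → 0x2E007  P=1,RW=1,US=1,PS=0
  L1 @0x2E[8] → 0x31007  P=1,RW=1,US=1,PS=0
  L2 @0x31[10] → 0x35007  P=1,RW=1,US=1,PS=0
  ⇒ phys 0x35B55  [3 reads]
#1 VA=0x182A01453 (r,kernel):
  L0 @0x2D[6] → 0x36007  P=1,RW=1,US=1,PS=0
  L1 @0x36[21] → 0x39007  P=1,RW=1,US=1,PS=0
  L2 @0x39[1] → 0x3A007  P=1,RW=1,US=1,PS=0
  ⇒ phys 0x3A453  [3 reads]
#2 VA=0x50301EEBE (r,kernel):
  L0 @0x2D[20] → 0x3B007  P=1,RW=1,US=1,PS=0
  L1 @0x3B[24] → 0x3C007  P=1,RW=1,US=1,PS=0
  L2 @0x3C[30] → 0x3E007  P=1,RW=1,US=1,PS=0
  ⇒ phys 0x3EEBE  [3 reads]
#3 VA=0x41210A77 (r,kernel):
  L0 @0x2D[1] → 0x40007  P=1,RW=1,US=1,PS=0
  L1 @0x40[9] → 0x42007  P=1,RW=1,US=1,PS=0
  L2 @0x42[16] → 0x44007  P=1,RW=1,US=1,PS=0
  ⇒ phys 0x44A77  [3 reads]
#4 VA=0x60281B7C2 (r,kernel):
  L0 @0x2D[24] → 0x45007  P=1,RW=1,US=1,PS=0
  L1 @0x45[20] → 0x47007  P=1,RW=1,US=1,PS=0
  L2 @0x47[27] → 0x64006  P=0,RW=1,US=1,PS=0
  → PAGE_NOT_PRESENT  (3 entries read)
#5 VA=0x302C0EA7E (r,kernel):
  L0 @0x2D[12] → 0x4A007  P=1,RW=1,US=1,PS=0
  L1 @0x4A[22] → 0x4E007  P=1,RW=1,US=1,PS=0
  L2 @0x4E[14] → 0x51007  P=1,RW=1,US=1,PS=0
  ⇒ phys 0x51A7E  [3 reads]

Access #0 fault: NONE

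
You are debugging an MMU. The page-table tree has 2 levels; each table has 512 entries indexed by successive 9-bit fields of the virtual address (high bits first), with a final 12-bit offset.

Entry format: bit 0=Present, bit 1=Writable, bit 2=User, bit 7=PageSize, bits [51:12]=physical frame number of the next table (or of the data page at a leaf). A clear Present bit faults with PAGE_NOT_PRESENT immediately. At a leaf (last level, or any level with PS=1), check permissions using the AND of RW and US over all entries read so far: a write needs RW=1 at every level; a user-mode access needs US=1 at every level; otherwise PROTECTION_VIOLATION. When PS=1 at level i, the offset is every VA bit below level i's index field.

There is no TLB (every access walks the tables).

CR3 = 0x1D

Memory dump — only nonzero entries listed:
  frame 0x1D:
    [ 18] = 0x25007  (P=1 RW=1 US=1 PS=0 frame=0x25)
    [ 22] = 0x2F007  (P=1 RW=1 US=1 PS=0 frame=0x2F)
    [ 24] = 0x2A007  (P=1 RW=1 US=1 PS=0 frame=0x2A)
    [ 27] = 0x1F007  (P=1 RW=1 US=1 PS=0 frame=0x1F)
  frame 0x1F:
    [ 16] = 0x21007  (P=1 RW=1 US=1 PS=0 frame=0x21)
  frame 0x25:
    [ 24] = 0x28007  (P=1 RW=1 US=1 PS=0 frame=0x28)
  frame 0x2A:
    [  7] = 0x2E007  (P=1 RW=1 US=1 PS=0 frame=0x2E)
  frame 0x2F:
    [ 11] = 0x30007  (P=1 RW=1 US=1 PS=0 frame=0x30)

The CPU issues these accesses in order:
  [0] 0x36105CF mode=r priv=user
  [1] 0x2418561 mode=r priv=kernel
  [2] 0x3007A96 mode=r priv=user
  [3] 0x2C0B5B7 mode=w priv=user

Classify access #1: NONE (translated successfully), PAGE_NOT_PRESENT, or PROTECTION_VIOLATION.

Trace:
#0 VA=0x36105CF (r,user):
  L0: frame=0x1D idx=27 entry=0x1F007 [P=1 RW=1 US=1 PS=0]
  L1: frame=0x1F idx=16 entry=0x21007 [P=1 RW=1 US=1 PS=0]
  → PA=0x215CF  (2 entries read)
#1 VA=0x2418561 (r,kernel):
  L0: frame=0x1D idx=18 entry=0x25007 [P=1 RW=1 US=1 PS=0]
  L1: frame=0x25 idx=24 entry=0x28007 [P=1 RW=1 US=1 PS=0]
  → PA=0x28561  (2 entries read)
#2 VA=0x3007A96 (r,user):
  L0: frame=0x1D idx=24 entry=0x2A007 [P=1 RW=1 US=1 PS=0]
  L1: frame=0x2A idx=7 entry=0x2E007 [P=1 RW=1 US=1 PS=0]
  → PA=0x2EA96  (2 entries read)
#3 VA=0x2C0B5B7 (w,user):
  L0: frame=0x1D idx=22 entry=0x2F007 [P=1 RW=1 US=1 PS=0]
  L1: frame=0x2F idx=11 entry=0x30007 [P=1 RW=1 US=1 PS=0]
  → PA=0x305B7  (2 entries read)

Access #1 fault: NONE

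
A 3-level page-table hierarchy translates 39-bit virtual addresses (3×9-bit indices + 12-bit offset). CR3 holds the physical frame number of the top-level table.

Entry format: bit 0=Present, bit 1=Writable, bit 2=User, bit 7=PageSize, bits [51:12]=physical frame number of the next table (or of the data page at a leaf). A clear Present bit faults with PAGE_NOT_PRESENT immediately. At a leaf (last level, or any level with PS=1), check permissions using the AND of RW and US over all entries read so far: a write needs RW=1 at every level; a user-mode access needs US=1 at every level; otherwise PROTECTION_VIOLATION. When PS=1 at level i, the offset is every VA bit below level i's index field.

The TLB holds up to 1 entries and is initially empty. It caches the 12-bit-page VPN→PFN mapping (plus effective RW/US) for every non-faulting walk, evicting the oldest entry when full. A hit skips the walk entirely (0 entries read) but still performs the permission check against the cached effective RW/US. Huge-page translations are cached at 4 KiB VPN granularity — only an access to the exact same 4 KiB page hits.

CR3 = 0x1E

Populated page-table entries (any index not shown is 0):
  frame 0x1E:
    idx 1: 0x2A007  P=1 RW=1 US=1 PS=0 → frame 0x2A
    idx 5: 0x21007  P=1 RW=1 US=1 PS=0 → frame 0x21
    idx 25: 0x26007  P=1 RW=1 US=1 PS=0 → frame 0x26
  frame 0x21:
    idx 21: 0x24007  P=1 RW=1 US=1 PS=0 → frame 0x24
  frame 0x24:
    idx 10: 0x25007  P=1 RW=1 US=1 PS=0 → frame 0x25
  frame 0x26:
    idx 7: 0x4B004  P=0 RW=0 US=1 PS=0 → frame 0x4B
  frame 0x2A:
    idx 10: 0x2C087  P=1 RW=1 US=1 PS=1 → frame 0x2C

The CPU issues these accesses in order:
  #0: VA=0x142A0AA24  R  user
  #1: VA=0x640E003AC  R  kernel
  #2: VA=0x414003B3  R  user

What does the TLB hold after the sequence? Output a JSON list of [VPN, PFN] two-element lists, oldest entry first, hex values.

Walk each access:
#0 VA=0x142A0AA24 (r,user):
  L0: frame=0x1E idx=5 entry=0x21007 [P=1 RW=1 US=1 PS=0]
  L1: frame=0x21 idx=21 entry=0x24007 [P=1 RW=1 US=1 PS=0]
  L2: frame=0x24 idx=10 entry=0x25007 [P=1 RW=1 US=1 PS=0]
  ✓ 0x25A24  — 3 lookups
#1 VA=0x640E003AC (r,kernel):
  L0: frame=0x1E idx=25 entry=0x26007 [P=1 RW=1 US=1 PS=0]
  L1: frame=0x26 idx=7 entry=0x4B004 [P=0 RW=0 US=1 PS=0]
  ✗ PAGE_NOT_PRESENT  [2 reads]
#2 VA=0x414003B3 (r,user):
  L0: frame=0x1E idx=1 entry=0x2A007 [P=1 RW=1 US=1 PS=0]
  L1: frame=0x2A idx=10 entry=0x2C087 [P=1 RW=1 US=1 PS=1]
  ✓ 0x2C3B3 (huge @L1)  — 2 lookups

TLB: [["0x41400", "0x2C"]]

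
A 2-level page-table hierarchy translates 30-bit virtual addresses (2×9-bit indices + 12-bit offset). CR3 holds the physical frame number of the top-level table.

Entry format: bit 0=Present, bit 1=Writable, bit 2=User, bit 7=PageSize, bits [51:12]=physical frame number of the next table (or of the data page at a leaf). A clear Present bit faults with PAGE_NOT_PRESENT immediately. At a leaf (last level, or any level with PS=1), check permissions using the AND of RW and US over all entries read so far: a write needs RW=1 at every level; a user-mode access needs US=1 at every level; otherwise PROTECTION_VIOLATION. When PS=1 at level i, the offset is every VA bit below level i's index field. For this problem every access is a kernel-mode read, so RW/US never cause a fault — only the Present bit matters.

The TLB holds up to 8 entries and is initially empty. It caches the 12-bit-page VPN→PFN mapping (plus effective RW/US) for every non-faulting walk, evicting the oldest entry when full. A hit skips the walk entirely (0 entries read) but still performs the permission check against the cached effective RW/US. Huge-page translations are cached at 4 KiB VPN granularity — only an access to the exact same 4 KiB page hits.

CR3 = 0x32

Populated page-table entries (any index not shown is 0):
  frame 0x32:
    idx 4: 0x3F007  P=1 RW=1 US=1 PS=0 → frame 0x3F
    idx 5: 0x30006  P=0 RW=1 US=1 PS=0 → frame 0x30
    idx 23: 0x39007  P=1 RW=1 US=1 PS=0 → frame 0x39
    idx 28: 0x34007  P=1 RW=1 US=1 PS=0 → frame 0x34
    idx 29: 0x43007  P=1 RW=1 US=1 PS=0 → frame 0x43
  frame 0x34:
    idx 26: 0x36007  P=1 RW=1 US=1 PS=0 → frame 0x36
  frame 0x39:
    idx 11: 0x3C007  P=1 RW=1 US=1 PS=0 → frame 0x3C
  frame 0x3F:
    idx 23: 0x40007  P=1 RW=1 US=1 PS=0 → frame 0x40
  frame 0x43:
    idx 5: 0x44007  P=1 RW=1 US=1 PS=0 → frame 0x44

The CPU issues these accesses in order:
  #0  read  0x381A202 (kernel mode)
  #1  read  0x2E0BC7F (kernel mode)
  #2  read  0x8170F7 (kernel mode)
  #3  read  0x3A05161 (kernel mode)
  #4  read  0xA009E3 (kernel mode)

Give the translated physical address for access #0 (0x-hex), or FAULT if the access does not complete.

Trace:
#0 VA=0x381A202 (r,kernel):
  L0 @0x32[28] → 0x34007  P=1,RW=1,US=1,PS=0
  L1 @0x34[26] → 0x36007  P=1,RW=1,US=1,PS=0
  ✓ 0x36202  — 2 lookups
#1 VA=0x2E0BC7F (r,kernel):
  L0 @0x32[23] → 0x39007  P=1,RW=1,US=1,PS=0
  L1 @0x39[11] → 0x3C007  P=1,RW=1,US=1,PS=0
  ✓ 0x3CC7F  — 2 lookups
#2 VA=0x8170F7 (r,kernel):
  L0 @0x32[4] → 0x3F007  P=1,RW=1,US=1,PS=0
  L1 @0x3F[23] → 0x40007  P=1,RW=1,US=1,PS=0
  ✓ 0x400F7  — 2 lookups
#3 VA=0x3A05161 (r,kernel):
  L0 @0x32[29] → 0x43007  P=1,RW=1,US=1,PS=0
  L1 @0x43[5] → 0x44007  P=1,RW=1,US=1,PS=0
  ✓ 0x44161  — 2 lookups
#4 VA=0xA009E3 (r,kernel):
  L0 @0x32[5] → 0x30006  P=0,RW=1,US=1,PS=0
  ✗ PAGE_NOT_PRESENT  [1 reads]

Access #0 PA: 0x36202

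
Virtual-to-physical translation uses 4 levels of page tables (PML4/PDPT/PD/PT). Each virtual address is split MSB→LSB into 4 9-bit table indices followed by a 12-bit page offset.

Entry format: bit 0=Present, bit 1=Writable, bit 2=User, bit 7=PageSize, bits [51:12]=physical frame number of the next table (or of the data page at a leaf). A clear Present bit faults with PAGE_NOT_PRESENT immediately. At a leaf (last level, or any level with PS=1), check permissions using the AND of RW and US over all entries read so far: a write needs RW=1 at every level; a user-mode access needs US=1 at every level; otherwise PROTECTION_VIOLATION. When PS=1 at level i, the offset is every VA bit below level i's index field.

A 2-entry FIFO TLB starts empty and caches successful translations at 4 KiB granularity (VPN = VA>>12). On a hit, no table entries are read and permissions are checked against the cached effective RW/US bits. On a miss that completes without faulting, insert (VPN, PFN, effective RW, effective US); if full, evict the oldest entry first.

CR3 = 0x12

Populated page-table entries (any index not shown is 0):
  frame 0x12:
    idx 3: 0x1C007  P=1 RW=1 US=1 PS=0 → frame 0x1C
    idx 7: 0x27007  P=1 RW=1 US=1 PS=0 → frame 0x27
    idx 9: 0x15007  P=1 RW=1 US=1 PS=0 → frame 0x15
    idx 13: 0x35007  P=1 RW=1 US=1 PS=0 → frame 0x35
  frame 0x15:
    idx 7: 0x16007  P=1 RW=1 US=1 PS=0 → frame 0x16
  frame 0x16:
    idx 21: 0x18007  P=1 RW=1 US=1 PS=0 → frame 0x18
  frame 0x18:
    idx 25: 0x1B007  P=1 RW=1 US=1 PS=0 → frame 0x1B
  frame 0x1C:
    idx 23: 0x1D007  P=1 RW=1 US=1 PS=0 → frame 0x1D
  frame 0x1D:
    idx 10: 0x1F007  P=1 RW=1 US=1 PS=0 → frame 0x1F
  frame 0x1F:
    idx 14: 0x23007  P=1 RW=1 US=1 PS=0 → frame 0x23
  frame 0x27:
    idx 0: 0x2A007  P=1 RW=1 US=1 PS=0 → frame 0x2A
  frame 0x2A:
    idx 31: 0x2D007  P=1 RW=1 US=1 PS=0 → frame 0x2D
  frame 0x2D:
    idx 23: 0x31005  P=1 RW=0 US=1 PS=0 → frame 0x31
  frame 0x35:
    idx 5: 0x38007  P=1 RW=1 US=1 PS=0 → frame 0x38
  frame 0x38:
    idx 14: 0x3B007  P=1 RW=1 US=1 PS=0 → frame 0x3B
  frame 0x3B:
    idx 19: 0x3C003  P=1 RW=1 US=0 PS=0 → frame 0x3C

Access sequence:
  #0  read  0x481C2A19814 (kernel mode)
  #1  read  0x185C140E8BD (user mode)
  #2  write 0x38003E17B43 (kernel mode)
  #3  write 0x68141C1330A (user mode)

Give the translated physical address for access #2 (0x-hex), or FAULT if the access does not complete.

Trace:
#0 VA=0x481C2A19814 (r,kernel):
  L0: frame=0x12 idx=9 entry=0x15007 [P=1 RW=1 US=1 PS=0]
  L1: frame=0x15 idx=7 entry=0x16007 [P=1 RW=1 US=1 PS=0]
  L2: frame=0x16 idx=21 entry=0x18007 [P=1 RW=1 US=1 PS=0]
  L3: frame=0x18 idx=25 entry=0x1B007 [P=1 RW=1 US=1 PS=0]
  ✓ 0x1B814  — 4 lookups
#1 VA=0x185C140E8BD (r,user):
  L0: frame=0x12 idx=3 entry=0x1C007 [P=1 RW=1 US=1 PS=0]
  L1: frame=0x1C idx=23 entry=0x1D007 [P=1 RW=1 US=1 PS=0]
  L2: frame=0x1D idx=10 entry=0x1F007 [P=1 RW=1 US=1 PS=0]
  L3: frame=0x1F idx=14 entry=0x23007 [P=1 RW=1 US=1 PS=0]
  ✓ 0x238BD  — 4 lookups
#2 VA=0x38003E17B43 (w,kernel):
  L0: frame=0x12 idx=7 entry=0x27007 [P=1 RW=1 US=1 PS=0]
  L1: frame=0x27 idx=0 entry=0x2A007 [P=1 RW=1 US=1 PS=0]
  L2: frame=0x2A idx=31 entry=0x2D007 [P=1 RW=1 US=1 PS=0]
  L3: frame=0x2D idx=23 entry=0x31005 [P=1 RW=0 US=1 PS=0]
  ⇒ fault: PROTECTION_VIOLATION  — 4 lookups
#3 VA=0x68141C1330A (w,user):
  L0: frame=0x12 idx=13 entry=0x35007 [P=1 RW=1 US=1 PS=0]
  L1: frame=0x35 idx=5 entry=0x38007 [P=1 RW=1 US=1 PS=0]
  L2: frame=0x38 idx=14 entry=0x3B007 [P=1 RW=1 US=1 PS=0]
  L3: frame=0x3B idx=19 entry=0x3C003 [P=1 RW=1 US=0 PS=0]
  ⇒ fault: PROTECTION_VIOLATION  — 4 lookups

Access #2 PA: FAULT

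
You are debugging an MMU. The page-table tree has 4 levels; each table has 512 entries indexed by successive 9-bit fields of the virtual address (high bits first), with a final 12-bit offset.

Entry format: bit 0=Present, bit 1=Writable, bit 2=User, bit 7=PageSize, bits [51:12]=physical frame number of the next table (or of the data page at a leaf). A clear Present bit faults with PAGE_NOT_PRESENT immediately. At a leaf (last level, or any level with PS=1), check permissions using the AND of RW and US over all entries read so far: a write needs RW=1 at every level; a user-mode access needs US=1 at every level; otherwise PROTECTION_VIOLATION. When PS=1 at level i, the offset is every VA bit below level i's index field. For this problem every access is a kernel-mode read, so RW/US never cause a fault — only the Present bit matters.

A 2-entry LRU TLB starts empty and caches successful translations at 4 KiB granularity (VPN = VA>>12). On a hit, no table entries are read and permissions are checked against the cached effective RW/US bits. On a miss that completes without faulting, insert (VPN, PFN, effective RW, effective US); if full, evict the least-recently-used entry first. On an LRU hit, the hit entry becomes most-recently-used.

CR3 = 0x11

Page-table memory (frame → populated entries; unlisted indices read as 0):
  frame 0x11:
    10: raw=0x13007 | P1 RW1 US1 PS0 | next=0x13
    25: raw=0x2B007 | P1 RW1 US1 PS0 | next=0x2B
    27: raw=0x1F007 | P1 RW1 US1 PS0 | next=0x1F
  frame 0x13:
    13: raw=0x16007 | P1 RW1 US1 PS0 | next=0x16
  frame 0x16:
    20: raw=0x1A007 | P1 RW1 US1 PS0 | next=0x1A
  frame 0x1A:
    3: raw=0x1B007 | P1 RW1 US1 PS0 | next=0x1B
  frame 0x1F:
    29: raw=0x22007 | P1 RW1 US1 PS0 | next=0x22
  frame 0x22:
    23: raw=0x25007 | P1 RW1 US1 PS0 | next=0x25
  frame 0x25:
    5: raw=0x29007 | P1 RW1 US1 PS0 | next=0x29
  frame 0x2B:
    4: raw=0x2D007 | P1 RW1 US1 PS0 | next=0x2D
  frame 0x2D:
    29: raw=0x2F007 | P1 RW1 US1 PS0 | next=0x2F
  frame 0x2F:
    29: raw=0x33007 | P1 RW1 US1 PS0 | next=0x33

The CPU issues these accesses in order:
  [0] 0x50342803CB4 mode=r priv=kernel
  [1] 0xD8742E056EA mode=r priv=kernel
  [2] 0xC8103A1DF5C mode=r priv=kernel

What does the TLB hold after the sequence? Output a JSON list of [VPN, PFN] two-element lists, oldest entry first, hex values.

Walk each access:
#0 VA=0x50342803CB4 (r,kernel):
  L0 @0x11[10] → 0x13007  P=1,RW=1,US=1,PS=0
  L1 @0x13[13] → 0x16007  P=1,RW=1,US=1,PS=0
  L2 @0x16[20] → 0x1A007  P=1,RW=1,US=1,PS=0
  L3 @0x1A[3] → 0x1B007  P=1,RW=1,US=1,PS=0
  ✓ 0x1BCB4  — 4 lookups
#1 VA=0xD8742E056EA (r,kernel):
  L0 @0x11[27] → 0x1F007  P=1,RW=1,US=1,PS=0
  L1 @0x1F[29] → 0x22007  P=1,RW=1,US=1,PS=0
  L2 @0x22[23] → 0x25007  P=1,RW=1,US=1,PS=0
  L3 @0x25[5] → 0x29007  P=1,RW=1,US=1,PS=0
  ✓ 0x296EA  — 4 lookups
#2 VA=0xC8103A1DF5C (r,kernel):
  L0 @0x11[25] → 0x2B007  P=1,RW=1,US=1,PS=0
  L1 @0x2B[4] → 0x2D007  P=1,RW=1,US=1,PS=0
  L2 @0x2D[29] → 0x2F007  P=1,RW=1,US=1,PS=0
  L3 @0x2F[29] → 0x33007  P=1,RW=1,US=1,PS=0
  ✓ 0x33F5C  — 4 lookups

TLB: [["0xD8742E05", "0x29"], ["0xC8103A1D", "0x33"]]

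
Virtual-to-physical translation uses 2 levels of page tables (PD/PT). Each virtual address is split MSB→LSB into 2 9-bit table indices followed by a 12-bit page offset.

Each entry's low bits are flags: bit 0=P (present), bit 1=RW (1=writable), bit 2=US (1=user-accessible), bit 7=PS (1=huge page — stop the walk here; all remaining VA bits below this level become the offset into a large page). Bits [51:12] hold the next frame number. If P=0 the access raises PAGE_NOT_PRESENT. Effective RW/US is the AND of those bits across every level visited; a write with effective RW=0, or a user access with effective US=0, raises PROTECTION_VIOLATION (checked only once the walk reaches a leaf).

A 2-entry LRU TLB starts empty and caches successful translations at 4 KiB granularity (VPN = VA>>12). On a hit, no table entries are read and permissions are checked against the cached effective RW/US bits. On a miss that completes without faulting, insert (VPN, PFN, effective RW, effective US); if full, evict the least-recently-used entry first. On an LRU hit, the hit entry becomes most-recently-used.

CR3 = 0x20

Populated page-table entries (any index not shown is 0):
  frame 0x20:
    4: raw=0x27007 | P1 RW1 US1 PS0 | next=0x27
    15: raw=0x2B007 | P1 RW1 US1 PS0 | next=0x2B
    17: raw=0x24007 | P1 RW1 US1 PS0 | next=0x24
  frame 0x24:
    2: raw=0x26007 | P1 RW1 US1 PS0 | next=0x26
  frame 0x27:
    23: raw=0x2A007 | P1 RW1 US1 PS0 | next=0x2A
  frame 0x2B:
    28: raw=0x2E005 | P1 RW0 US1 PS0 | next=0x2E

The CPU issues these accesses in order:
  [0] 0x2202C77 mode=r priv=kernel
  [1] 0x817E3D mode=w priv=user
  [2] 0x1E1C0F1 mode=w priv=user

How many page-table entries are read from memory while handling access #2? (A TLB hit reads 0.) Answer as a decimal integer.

Walk each access:
#0 VA=0x2202C77 (r,kernel):
  [0] read 0x20 idx=17: raw=0x24007 flags P=1 W=1 U=1 S=0
  [1] read 0x24 idx=2: raw=0x26007 flags P=1 W=1 U=1 S=0
  ⇒ phys 0x26C77  [2 reads]
#1 VA=0x817E3D (w,user):
  [0] read 0x20 idx=4: raw=0x27007 flags P=1 W=1 U=1 S=0
  [1] read 0x27 idx=23: raw=0x2A007 flags P=1 W=1 U=1 S=0
  ⇒ phys 0x2AE3D  [2 reads]
#2 VA=0x1E1C0F1 (w,user):
  [0] read 0x20 idx=15: raw=0x2B007 flags P=1 W=1 U=1 S=0
  [1] read 0x2B idx=28: raw=0x2E005 flags P=1 W=0 U=1 S=0
  → PROTECTION_VIOLATION  (2 entries read)

Entries read for #2: 2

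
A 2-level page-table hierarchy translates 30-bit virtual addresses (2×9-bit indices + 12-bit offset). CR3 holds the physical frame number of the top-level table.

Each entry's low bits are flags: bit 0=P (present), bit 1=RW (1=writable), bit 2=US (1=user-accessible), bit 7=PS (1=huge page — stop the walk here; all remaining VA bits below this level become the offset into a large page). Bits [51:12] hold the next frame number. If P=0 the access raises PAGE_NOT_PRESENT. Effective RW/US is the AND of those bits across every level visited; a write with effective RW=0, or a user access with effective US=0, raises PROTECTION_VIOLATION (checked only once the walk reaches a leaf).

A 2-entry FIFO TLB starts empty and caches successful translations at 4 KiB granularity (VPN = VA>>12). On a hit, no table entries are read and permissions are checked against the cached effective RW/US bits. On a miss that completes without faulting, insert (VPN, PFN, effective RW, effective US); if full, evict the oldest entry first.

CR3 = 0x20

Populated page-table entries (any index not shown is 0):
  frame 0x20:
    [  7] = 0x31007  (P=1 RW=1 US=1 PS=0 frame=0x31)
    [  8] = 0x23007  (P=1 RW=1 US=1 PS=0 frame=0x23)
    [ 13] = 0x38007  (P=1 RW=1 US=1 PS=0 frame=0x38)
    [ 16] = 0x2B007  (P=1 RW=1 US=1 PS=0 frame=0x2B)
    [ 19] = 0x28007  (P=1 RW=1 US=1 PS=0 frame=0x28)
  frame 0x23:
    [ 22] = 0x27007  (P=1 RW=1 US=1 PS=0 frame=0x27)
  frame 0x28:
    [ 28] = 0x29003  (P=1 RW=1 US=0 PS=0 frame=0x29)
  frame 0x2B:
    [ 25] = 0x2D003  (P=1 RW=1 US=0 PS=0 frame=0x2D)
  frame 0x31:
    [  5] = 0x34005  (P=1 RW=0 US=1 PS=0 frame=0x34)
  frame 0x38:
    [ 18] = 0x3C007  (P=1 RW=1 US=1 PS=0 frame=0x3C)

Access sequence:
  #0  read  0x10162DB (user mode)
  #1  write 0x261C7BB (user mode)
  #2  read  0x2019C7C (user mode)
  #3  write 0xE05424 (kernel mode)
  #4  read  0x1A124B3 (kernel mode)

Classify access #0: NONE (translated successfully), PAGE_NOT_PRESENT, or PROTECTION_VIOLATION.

Trace:
#0 VA=0x10162DB (r,user):
  lvl0: tbl 0x20, slot 8 ⇒ 0x23007 (P1/RW1/US1/PS0)
  lvl1: tbl 0x23, slot 22 ⇒ 0x27007 (P1/RW1/US1/PS0)
  ⇒ phys 0x272DB  [2 reads]
#1 VA=0x261C7BB (w,user):
  lvl0: tbl 0x20, slot 19 ⇒ 0x28007 (P1/RW1/US1/PS0)
  lvl1: tbl 0x28, slot 28 ⇒ 0x29003 (P1/RW1/US0/PS0)
  → PROTECTION_VIOLATION  (2 entries read)
#2 VA=0x2019C7C (r,user):
  lvl0: tbl 0x20, slot 16 ⇒ 0x2B007 (P1/RW1/US1/PS0)
  lvl1: tbl 0x2B, slot 25 ⇒ 0x2D003 (P1/RW1/US0/PS0)
  → PROTECTION_VIOLATION  (2 entries read)
#3 VA=0xE05424 (w,kernel):
  lvl0: tbl 0x20, slot 7 ⇒ 0x31007 (P1/RW1/US1/PS0)
  lvl1: tbl 0x31, slot 5 ⇒ 0x34005 (P1/RW0/US1/PS0)
  → PROTECTION_VIOLATION  (2 entries read)
#4 VA=0x1A124B3 (r,kernel):
  lvl0: tbl 0x20, slot 13 ⇒ 0x38007 (P1/RW1/US1/PS0)
  lvl1: tbl 0x38, slot 18 ⇒ 0x3C007 (P1/RW1/US1/PS0)
  ⇒ phys 0x3C4B3  [2 reads]

Access #0 fault: NONE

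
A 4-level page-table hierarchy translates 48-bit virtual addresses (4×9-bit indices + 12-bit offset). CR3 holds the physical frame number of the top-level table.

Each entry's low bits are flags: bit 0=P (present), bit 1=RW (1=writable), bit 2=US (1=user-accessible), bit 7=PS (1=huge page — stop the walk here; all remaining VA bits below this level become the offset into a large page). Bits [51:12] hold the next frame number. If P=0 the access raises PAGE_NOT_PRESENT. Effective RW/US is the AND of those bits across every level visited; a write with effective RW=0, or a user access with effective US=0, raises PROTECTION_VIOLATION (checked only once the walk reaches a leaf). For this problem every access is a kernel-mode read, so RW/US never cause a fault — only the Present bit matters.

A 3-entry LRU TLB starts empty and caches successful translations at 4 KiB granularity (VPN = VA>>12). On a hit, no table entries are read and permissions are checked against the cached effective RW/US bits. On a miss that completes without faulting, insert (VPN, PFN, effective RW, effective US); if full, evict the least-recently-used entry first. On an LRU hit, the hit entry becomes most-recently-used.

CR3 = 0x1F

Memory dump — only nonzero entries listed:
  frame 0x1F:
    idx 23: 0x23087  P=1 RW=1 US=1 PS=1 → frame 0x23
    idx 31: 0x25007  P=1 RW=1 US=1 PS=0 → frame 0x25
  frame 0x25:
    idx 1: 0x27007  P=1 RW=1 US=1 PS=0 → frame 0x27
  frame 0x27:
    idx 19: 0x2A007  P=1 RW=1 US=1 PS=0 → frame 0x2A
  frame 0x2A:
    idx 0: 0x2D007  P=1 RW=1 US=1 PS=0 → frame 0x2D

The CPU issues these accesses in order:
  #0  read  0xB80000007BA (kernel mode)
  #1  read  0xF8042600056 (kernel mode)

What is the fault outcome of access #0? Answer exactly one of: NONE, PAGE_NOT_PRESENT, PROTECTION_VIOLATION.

Per-access translation:
#0 VA=0xB80000007BA (r,kernel):
  L0: frame=0x1F idx=23 entry=0x23087 [P=1 RW=1 US=1 PS=1]
  ⇒ phys 0x237BA (huge @L0)  [1 reads]
#1 VA=0xF8042600056 (r,kernel):
  L0: frame=0x1F idx=31 entry=0x25007 [P=1 RW=1 US=1 PS=0]
  L1: frame=0x25 idx=1 entry=0x27007 [P=1 RW=1 US=1 PS=0]
  L2: frame=0x27 idx=19 entry=0x2A007 [P=1 RW=1 US=1 PS=0]
  L3: frame=0x2A idx=0 entry=0x2D007 [P=1 RW=1 US=1 PS=0]
  ⇒ phys 0x2D056  [4 reads]

Access #0 fault: NONE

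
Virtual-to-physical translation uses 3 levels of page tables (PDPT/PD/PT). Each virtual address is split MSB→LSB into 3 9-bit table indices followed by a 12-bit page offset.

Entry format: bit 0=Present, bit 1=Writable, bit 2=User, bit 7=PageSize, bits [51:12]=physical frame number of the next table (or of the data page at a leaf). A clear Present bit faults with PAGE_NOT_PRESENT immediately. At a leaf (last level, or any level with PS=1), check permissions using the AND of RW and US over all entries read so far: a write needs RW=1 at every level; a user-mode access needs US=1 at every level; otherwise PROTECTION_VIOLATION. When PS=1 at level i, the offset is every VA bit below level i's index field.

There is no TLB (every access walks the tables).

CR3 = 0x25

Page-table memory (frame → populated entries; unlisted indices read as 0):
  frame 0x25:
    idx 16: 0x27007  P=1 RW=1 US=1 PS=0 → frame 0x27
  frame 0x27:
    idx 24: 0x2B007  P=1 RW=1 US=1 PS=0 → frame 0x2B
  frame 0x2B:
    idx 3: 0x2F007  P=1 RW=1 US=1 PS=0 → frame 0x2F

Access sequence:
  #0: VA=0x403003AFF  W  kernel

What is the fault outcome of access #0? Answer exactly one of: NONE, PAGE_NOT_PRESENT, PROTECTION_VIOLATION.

Trace:
#0 VA=0x403003AFF (w,kernel):
  lvl0: tbl 0x25, slot 16 ⇒ 0x27007 (P1/RW1/US1/PS0)
  lvl1: tbl 0x27, slot 24 ⇒ 0x2B007 (P1/RW1/US1/PS0)
  lvl2: tbl 0x2B, slot 3 ⇒ 0x2F007 (P1/RW1/US1/PS0)
  ⇒ phys 0x2FAFF  [3 reads]

Access #0 fault: NONE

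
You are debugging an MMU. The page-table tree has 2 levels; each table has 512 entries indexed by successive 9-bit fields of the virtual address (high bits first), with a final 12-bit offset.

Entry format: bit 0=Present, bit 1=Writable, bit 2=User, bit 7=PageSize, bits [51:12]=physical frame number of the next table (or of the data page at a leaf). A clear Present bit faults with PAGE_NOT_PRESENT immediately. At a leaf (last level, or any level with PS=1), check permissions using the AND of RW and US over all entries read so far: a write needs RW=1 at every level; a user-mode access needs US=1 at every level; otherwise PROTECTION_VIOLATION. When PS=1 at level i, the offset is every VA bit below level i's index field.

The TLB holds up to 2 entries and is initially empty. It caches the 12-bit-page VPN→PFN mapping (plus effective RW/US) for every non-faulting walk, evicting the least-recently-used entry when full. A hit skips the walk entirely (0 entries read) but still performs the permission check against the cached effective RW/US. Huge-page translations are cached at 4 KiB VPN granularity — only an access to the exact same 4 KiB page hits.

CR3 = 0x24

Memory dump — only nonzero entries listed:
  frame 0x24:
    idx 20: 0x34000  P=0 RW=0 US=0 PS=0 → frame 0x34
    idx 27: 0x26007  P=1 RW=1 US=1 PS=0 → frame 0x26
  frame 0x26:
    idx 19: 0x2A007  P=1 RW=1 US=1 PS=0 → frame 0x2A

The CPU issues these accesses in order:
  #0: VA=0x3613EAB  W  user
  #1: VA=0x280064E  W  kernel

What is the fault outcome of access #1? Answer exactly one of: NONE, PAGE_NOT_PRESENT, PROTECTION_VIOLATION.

Per-access translation:
#0 VA=0x3613EAB (w,user):
  [0] read 0x24 idx=27: raw=0x26007 flags P=1 W=1 U=1 S=0
  [1] read 0x26 idx=19: raw=0x2A007 flags P=1 W=1 U=1 S=0
  → PA=0x2AEAB  (2 entries read)
#1 VA=0x280064E (w,kernel):
  [0] read 0x24 idx=20: raw=0x34000 flags P=0 W=0 U=0 S=0
  → PAGE_NOT_PRESENT  (1 entries read)

Access #1 fault: PAGE_NOT_PRESENT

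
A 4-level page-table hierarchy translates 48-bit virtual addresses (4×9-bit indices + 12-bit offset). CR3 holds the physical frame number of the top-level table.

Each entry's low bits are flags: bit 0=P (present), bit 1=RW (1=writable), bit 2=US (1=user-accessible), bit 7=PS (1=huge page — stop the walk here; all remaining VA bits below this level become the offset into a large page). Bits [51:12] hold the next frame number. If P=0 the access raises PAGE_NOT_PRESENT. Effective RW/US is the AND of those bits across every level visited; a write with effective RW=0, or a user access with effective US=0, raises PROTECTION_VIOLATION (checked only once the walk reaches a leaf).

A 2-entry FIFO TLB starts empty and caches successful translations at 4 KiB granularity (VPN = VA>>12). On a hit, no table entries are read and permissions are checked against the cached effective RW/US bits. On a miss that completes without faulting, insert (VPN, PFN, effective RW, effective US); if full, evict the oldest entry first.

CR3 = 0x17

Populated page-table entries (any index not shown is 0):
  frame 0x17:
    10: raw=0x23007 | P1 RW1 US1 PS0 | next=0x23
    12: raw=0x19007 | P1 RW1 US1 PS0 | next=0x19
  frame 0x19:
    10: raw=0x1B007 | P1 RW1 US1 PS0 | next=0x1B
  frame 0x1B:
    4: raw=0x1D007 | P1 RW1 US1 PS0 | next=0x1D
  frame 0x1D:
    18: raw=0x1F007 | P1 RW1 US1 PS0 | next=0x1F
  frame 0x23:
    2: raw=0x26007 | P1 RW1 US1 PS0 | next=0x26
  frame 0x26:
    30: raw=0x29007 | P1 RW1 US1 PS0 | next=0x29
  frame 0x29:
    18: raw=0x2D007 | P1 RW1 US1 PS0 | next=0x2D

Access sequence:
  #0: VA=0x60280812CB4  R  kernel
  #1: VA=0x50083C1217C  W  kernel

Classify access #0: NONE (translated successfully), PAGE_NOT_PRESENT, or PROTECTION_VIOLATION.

Per-access translation:
#0 VA=0x60280812CB4 (r,kernel):
  L0: frame=0x17 idx=12 entry=0x19007 [P=1 RW=1 US=1 PS=0]
  L1: frame=0x19 idx=10 entry=0x1B007 [P=1 RW=1 US=1 PS=0]
  L2: frame=0x1B idx=4 entry=0x1D007 [P=1 RW=1 US=1 PS=0]
  L3: frame=0x1D idx=18 entry=0x1F007 [P=1 RW=1 US=1 PS=0]
  ⇒ phys 0x1FCB4  [4 reads]
#1 VA=0x50083C1217C (w,kernel):
  L0: frame=0x17 idx=10 entry=0x23007 [P=1 RW=1 US=1 PS=0]
  L1: frame=0x23 idx=2 entry=0x26007 [P=1 RW=1 US=1 PS=0]
  L2: frame=0x26 idx=30 entry=0x29007 [P=1 RW=1 US=1 PS=0]
  L3: frame=0x29 idx=18 entry=0x2D007 [P=1 RW=1 US=1 PS=0]
  ⇒ phys 0x2D17C  [4 reads]

Access #0 fault: NONE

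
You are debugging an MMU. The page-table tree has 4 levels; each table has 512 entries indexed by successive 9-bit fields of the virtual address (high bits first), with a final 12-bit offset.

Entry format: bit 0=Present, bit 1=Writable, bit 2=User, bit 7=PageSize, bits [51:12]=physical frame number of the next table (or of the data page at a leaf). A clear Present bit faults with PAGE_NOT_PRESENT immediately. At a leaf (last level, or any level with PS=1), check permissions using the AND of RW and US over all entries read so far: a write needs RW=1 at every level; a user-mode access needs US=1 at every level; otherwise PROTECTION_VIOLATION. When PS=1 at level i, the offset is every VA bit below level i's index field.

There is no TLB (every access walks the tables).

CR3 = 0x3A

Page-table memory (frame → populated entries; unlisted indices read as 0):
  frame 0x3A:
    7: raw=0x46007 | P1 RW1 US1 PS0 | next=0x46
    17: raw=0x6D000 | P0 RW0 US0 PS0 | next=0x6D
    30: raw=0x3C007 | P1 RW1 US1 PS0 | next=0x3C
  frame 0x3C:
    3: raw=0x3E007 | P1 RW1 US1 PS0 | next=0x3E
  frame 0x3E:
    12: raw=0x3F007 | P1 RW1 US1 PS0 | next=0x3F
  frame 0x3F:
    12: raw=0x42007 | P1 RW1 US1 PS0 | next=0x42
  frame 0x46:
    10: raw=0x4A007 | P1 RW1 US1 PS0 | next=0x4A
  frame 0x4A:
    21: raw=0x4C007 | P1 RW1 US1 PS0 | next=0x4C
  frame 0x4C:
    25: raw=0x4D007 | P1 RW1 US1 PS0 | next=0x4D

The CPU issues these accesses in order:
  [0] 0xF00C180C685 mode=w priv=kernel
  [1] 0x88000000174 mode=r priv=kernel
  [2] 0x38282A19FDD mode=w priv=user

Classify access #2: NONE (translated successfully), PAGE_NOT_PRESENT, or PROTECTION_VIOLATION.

Walk each access:
#0 VA=0xF00C180C685 (w,kernel):
  L0: frame=0x3A idx=30 entry=0x3C007 [P=1 RW=1 US=1 PS=0]
  L1: frame=0x3C idx=3 entry=0x3E007 [P=1 RW=1 US=1 PS=0]
  L2: frame=0x3E idx=12 entry=0x3F007 [P=1 RW=1 US=1 PS=0]
  L3: frame=0x3F idx=12 entry=0x42007 [P=1 RW=1 US=1 PS=0]
  ✓ 0x42685  — 4 lookups
#1 VA=0x88000000174 (r,kernel):
  L0: frame=0x3A idx=17 entry=0x6D000 [P=0 RW=0 US=0 PS=0]
  ✗ PAGE_NOT_PRESENT  [1 reads]
#2 VA=0x38282A19FDD (w,user):
  L0: frame=0x3A idx=7 entry=0x46007 [P=1 RW=1 US=1 PS=0]
  L1: frame=0x46 idx=10 entry=0x4A007 [P=1 RW=1 US=1 PS=0]
  L2: frame=0x4A idx=21 entry=0x4C007 [P=1 RW=1 US=1 PS=0]
  L3: frame=0x4C idx=25 entry=0x4D007 [P=1 RW=1 US=1 PS=0]
  ✓ 0x4DFDD  — 4 lookups

Access #2 fault: NONE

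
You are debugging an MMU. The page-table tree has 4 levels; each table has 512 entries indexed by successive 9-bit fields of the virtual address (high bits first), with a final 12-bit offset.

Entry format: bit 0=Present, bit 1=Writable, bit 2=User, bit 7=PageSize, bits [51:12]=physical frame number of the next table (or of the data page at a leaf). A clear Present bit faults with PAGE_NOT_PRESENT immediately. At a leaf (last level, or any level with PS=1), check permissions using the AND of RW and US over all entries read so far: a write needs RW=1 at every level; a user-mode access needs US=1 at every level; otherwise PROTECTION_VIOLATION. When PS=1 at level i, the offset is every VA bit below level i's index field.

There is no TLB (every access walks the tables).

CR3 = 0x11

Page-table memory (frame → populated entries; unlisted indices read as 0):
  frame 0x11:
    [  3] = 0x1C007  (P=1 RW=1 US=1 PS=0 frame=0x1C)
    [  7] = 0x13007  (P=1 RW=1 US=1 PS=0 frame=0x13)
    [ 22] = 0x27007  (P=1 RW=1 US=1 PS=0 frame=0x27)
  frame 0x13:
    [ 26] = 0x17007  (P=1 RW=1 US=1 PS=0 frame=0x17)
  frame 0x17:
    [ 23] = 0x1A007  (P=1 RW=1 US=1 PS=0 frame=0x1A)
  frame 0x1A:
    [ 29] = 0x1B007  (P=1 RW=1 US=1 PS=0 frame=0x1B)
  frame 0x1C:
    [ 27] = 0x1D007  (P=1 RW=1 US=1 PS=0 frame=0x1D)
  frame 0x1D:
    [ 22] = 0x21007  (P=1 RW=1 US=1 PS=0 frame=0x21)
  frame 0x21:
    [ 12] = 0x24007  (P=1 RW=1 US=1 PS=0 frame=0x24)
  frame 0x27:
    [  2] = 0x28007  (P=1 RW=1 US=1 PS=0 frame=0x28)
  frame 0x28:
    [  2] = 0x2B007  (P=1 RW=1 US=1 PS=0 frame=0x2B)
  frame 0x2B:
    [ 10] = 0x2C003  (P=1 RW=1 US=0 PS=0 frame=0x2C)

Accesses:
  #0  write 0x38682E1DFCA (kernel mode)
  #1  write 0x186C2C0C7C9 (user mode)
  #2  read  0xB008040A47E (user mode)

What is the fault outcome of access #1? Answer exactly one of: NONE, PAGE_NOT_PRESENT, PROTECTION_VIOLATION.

Walk each access:
#0 VA=0x38682E1DFCA (w,kernel):
  lvl0: tbl 0x11, slot 7 ⇒ 0x13007 (P1/RW1/US1/PS0)
  lvl1: tbl 0x13, slot 26 ⇒ 0x17007 (P1/RW1/US1/PS0)
  lvl2: tbl 0x17, slot 23 ⇒ 0x1A007 (P1/RW1/US1/PS0)
  lvl3: tbl 0x1A, slot 29 ⇒ 0x1B007 (P1/RW1/US1/PS0)
  ⇒ phys 0x1BFCA  [4 reads]
#1 VA=0x186C2C0C7C9 (w,user):
  lvl0: tbl 0x11, slot 3 ⇒ 0x1C007 (P1/RW1/US1/PS0)
  lvl1: tbl 0x1C, slot 27 ⇒ 0x1D007 (P1/RW1/US1/PS0)
  lvl2: tbl 0x1D, slot 22 ⇒ 0x21007 (P1/RW1/US1/PS0)
  lvl3: tbl 0x21, slot 12 ⇒ 0x24007 (P1/RW1/US1/PS0)
  ⇒ phys 0x247C9  [4 reads]
#2 VA=0xB008040A47E (r,user):
  lvl0: tbl 0x11, slot 22 ⇒ 0x27007 (P1/RW1/US1/PS0)
  lvl1: tbl 0x27, slot 2 ⇒ 0x28007 (P1/RW1/US1/PS0)
  lvl2: tbl 0x28, slot 2 ⇒ 0x2B007 (P1/RW1/US1/PS0)
  lvl3: tbl 0x2B, slot 10 ⇒ 0x2C003 (P1/RW1/US0/PS0)
  → PROTECTION_VIOLATION  (4 entries read)

Access #1 fault: NONE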